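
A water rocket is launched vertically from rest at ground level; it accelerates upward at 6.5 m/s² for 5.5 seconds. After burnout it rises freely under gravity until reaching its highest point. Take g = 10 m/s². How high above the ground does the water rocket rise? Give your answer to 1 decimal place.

162.2 m

Phase 1 (powered ascent): v₀ = 0 m/s, a = 6.5 m/s².
v = v₀ + at = 0 + (6.5)(5.5) = 35.8 m/s
Δx = v₀t + ½at² = 0·5.5 + 0.5·6.5·5.5² = 98.3 m

Phase 2 (coasting upward): v₀ = 35.8 m/s, a = -10 m/s².
v = v₀ + at → t = (0 − 35.8) / -10 = 3.58 s
v² = v₀² + 2aΔx → Δx = (0² − 35.8²)/(2·-10) = 63.9 m
Maximum height = 98.3 + 63.9 = 162 m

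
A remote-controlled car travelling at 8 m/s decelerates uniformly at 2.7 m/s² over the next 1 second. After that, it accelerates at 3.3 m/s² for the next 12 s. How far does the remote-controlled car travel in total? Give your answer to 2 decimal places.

307.85 m

Phase 1 (decelerating): v₀ = 8.00 m/s, a = -2.7 m/s².
v = v₀ + at = 8.00 + (-2.7)(1) = 5.30 m/s
Δx = v₀t + ½at² = 8.00·1 + 0.5·-2.7·1² = 6.65 m

Phase 2 (accelerating): v₀ = 5.30 m/s, a = 3.3 m/s².
v = v₀ + at = 5.30 + (3.3)(12) = 44.9 m/s
Δx = v₀t + ½at² = 5.30·12 + 0.5·3.3·12² = 301 m
Total distance = 6.65 + 301 = 308 m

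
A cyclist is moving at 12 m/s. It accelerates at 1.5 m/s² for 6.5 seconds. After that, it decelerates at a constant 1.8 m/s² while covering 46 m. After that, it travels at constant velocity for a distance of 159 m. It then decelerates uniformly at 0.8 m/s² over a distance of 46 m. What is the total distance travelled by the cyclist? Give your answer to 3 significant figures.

361 m

Phase 1 (accelerating): v₀ = 12.0 m/s, a = 1.5 m/s².
v = v₀ + at = 12.0 + (1.5)(6.5) = 21.8 m/s
Δx = v₀t + ½at² = 12.0·6.5 + 0.5·1.5·6.5² = 110 m

Phase 2 (decelerating): v₀ = 21.8 m/s, a = -1.8 m/s².
v² = v₀² + 2aΔx = 21.8² + 2·-1.8·46 = 307 → v = 17.5 m/s
t = (v − v₀)/a = (17.5 − 21.8)/-1.8 = 2.34 s

Phase 3 (constant speed): v₀ = 17.5 m/s, a = 0 m/s².
Constant speed: t = d/v = 159/17.5 = 9.07 s

Phase 4 (decelerating): v₀ = 17.5 m/s, a = -0.8 m/s².
v² = v₀² + 2aΔx = 17.5² + 2·-0.8·46 = 234 → v = 15.3 m/s
t = (v − v₀)/a = (15.3 − 17.5)/-0.8 = 2.80 s
Total distance = 110 + 46.0 + 159 + 46.0 = 361 m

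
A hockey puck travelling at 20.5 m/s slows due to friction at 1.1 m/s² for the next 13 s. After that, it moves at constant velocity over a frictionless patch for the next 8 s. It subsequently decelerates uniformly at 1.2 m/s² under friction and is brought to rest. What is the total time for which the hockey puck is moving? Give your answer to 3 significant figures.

Phase 1 (decelerating): v₀ = 20.5 m/s, a = -1.1 m/s².
v = v₀ + at = 20.5 + (-1.1)(13) = 6.20 m/s
Δx = v₀t + ½at² = 20.5·13 + 0.5·-1.1·13² = 174 m

Phase 2 (constant speed): v₀ = 6.20 m/s, a = 0 m/s².
v = v₀ + at = 6.20 + (0)(8) = 6.20 m/s
Δx = v₀t + ½at² = 6.20·8 + 0.5·0·8² = 49.6 m

Phase 3 (decelerating): v₀ = 6.20 m/s, a = -1.2 m/s².
v = v₀ + at → t = (0 − 6.20) / -1.2 = 5.17 s
v² = v₀² + 2aΔx → Δx = (0² − 6.20²)/(2·-1.2) = 16.0 m
Total time = 13.0 + 8.00 + 5.17 = 26.2 s

26.2 s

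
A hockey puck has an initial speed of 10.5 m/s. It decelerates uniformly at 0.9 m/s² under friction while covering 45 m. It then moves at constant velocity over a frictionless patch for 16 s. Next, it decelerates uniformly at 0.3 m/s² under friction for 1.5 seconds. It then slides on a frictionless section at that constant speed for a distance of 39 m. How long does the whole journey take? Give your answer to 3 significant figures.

31.0 s

Phase 1 (decelerating): v₀ = 10.5 m/s, a = -0.9 m/s².
v² = v₀² + 2aΔx = 10.5² + 2·-0.9·45 = 29.2 → v = 5.41 m/s
t = (v − v₀)/a = (5.41 − 10.5)/-0.9 = 5.66 s

Phase 2 (constant speed): v₀ = 5.41 m/s, a = 0 m/s².
v = v₀ + at = 5.41 + (0)(16) = 5.41 m/s
Δx = v₀t + ½at² = 5.41·16 + 0.5·0·16² = 86.5 m

Phase 3 (decelerating): v₀ = 5.41 m/s, a = -0.3 m/s².
v = v₀ + at = 5.41 + (-0.3)(1.5) = 4.96 m/s
Δx = v₀t + ½at² = 5.41·1.5 + 0.5·-0.3·1.5² = 7.77 m

Phase 4 (constant speed): v₀ = 4.96 m/s, a = 0 m/s².
Constant speed: t = d/v = 39/4.96 = 7.87 s
Total time = 5.66 + 16.0 + 1.50 + 7.87 = 31.0 s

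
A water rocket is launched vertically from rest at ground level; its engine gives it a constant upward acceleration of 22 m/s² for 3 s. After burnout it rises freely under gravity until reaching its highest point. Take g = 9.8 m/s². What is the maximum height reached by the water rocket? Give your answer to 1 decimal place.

321.2 m

Phase 1 (powered ascent): v₀ = 0 m/s, a = 22 m/s².
v = v₀ + at = 0 + (22)(3) = 66.0 m/s
Δx = v₀t + ½at² = 0·3 + 0.5·22·3² = 99.0 m

Phase 2 (coasting upward): v₀ = 66.0 m/s, a = -9.8 m/s².
v = v₀ + at → t = (0 − 66.0) / -9.8 = 6.73 s
v² = v₀² + 2aΔx → Δx = (0² − 66.0²)/(2·-9.8) = 222 m
Maximum height = 99.0 + 222 = 321 m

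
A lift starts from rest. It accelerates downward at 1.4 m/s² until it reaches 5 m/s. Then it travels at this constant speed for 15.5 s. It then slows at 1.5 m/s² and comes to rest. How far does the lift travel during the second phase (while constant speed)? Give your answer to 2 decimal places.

Phase 1 (accelerating): v₀ = 0 m/s, a = 1.4 m/s².
v = v₀ + at → t = (5 − 0) / 1.4 = 3.57 s
v² = v₀² + 2aΔx → Δx = (5² − 0²)/(2·1.4) = 8.93 m

Phase 2 (constant speed): v₀ = 5.00 m/s, a = 0 m/s².
v = v₀ + at = 5.00 + (0)(15.5) = 5.00 m/s
Δx = v₀t + ½at² = 5.00·15.5 + 0.5·0·15.5² = 77.5 m
Distance in phase 2 = 77.5 m

77.50 m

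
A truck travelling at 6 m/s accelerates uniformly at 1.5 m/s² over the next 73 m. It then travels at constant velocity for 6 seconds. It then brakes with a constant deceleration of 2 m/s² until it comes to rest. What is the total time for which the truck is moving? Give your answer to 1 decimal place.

20.6 s

Phase 1 (accelerating): v₀ = 6.00 m/s, a = 1.5 m/s².
v² = v₀² + 2aΔx = 6.00² + 2·1.5·73 = 255 → v = 16.0 m/s
t = (v − v₀)/a = (16.0 − 6.00)/1.5 = 6.65 s

Phase 2 (constant speed): v₀ = 16.0 m/s, a = 0 m/s².
v = v₀ + at = 16.0 + (0)(6) = 16.0 m/s
Δx = v₀t + ½at² = 16.0·6 + 0.5·0·6² = 95.8 m

Phase 3 (decelerating): v₀ = 16.0 m/s, a = -2 m/s².
v = v₀ + at → t = (0 − 16.0) / -2 = 7.98 s
v² = v₀² + 2aΔx → Δx = (0² − 16.0²)/(2·-2) = 63.7 m
Total time = 6.65 + 6.00 + 7.98 = 20.6 s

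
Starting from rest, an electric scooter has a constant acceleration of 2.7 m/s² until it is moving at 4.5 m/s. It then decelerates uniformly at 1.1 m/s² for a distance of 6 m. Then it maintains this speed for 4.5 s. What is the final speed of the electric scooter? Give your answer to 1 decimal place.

Phase 1 (accelerating): v₀ = 0 m/s, a = 2.7 m/s².
v = v₀ + at → t = (4.5 − 0) / 2.7 = 1.67 s
v² = v₀² + 2aΔx → Δx = (4.5² − 0²)/(2·2.7) = 3.75 m

Phase 2 (decelerating): v₀ = 4.50 m/s, a = -1.1 m/s².
v² = v₀² + 2aΔx = 4.50² + 2·-1.1·6 = 7.05 → v = 2.66 m/s
t = (v − v₀)/a = (2.66 − 4.50)/-1.1 = 1.68 s

Phase 3 (constant speed): v₀ = 2.66 m/s, a = 0 m/s².
v = v₀ + at = 2.66 + (0)(4.5) = 2.66 m/s
Δx = v₀t + ½at² = 2.66·4.5 + 0.5·0·4.5² = 11.9 m
Final speed = 2.66 m/s

2.7 m/s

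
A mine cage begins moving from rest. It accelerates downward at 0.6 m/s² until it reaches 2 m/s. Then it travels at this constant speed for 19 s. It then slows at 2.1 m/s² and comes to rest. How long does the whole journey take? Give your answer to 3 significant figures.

Phase 1 (accelerating): v₀ = 0 m/s, a = 0.6 m/s².
v = v₀ + at → t = (2 − 0) / 0.6 = 3.33 s
v² = v₀² + 2aΔx → Δx = (2² − 0²)/(2·0.6) = 3.33 m

Phase 2 (constant speed): v₀ = 2.00 m/s, a = 0 m/s².
v = v₀ + at = 2.00 + (0)(19) = 2.00 m/s
Δx = v₀t + ½at² = 2.00·19 + 0.5·0·19² = 38.0 m

Phase 3 (decelerating): v₀ = 2.00 m/s, a = -2.1 m/s².
v = v₀ + at → t = (0 − 2.00) / -2.1 = 0.952 s
v² = v₀² + 2aΔx → Δx = (0² − 2.00²)/(2·-2.1) = 0.952 m
Total time = 3.33 + 19.0 + 0.952 = 23.3 s

23.3 s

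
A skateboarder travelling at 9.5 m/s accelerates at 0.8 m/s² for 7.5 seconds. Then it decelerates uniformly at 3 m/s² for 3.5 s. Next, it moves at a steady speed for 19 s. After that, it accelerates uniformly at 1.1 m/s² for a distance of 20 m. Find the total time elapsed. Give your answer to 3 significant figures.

33.0 s

Phase 1 (accelerating): v₀ = 9.50 m/s, a = 0.8 m/s².
v = v₀ + at = 9.50 + (0.8)(7.5) = 15.5 m/s
Δx = v₀t + ½at² = 9.50·7.5 + 0.5·0.8·7.5² = 93.8 m

Phase 2 (decelerating): v₀ = 15.5 m/s, a = -3 m/s².
v = v₀ + at = 15.5 + (-3)(3.5) = 5.00 m/s
Δx = v₀t + ½at² = 15.5·3.5 + 0.5·-3·3.5² = 35.9 m

Phase 3 (constant speed): v₀ = 5.00 m/s, a = 0 m/s².
v = v₀ + at = 5.00 + (0)(19) = 5.00 m/s
Δx = v₀t + ½at² = 5.00·19 + 0.5·0·19² = 95.0 m

Phase 4 (accelerating): v₀ = 5.00 m/s, a = 1.1 m/s².
v² = v₀² + 2aΔx = 5.00² + 2·1.1·20 = 69.0 → v = 8.31 m/s
t = (v − v₀)/a = (8.31 − 5.00)/1.1 = 3.01 s
Total time = 7.50 + 3.50 + 19.0 + 3.01 = 33.0 s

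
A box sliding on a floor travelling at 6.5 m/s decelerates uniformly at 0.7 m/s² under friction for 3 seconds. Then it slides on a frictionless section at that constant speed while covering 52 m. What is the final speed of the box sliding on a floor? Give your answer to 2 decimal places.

Phase 1 (decelerating): v₀ = 6.50 m/s, a = -0.7 m/s².
v = v₀ + at = 6.50 + (-0.7)(3) = 4.40 m/s
Δx = v₀t + ½at² = 6.50·3 + 0.5·-0.7·3² = 16.4 m

Phase 2 (constant speed): v₀ = 4.40 m/s, a = 0 m/s².
Constant speed: t = d/v = 52/4.40 = 11.8 s
Final speed = 4.40 m/s

4.40 m/s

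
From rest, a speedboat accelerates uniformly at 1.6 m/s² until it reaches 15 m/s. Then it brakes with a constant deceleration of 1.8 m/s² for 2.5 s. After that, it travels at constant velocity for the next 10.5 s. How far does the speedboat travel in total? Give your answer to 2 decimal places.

Phase 1 (accelerating): v₀ = 0 m/s, a = 1.6 m/s².
v = v₀ + at → t = (15 − 0) / 1.6 = 9.38 s
v² = v₀² + 2aΔx → Δx = (15² − 0²)/(2·1.6) = 70.3 m

Phase 2 (decelerating): v₀ = 15.0 m/s, a = -1.8 m/s².
v = v₀ + at = 15.0 + (-1.8)(2.5) = 10.5 m/s
Δx = v₀t + ½at² = 15.0·2.5 + 0.5·-1.8·2.5² = 31.9 m

Phase 3 (constant speed): v₀ = 10.5 m/s, a = 0 m/s².
v = v₀ + at = 10.5 + (0)(10.5) = 10.5 m/s
Δx = v₀t + ½at² = 10.5·10.5 + 0.5·0·10.5² = 110 m
Total distance = 70.3 + 31.9 + 110 = 212 m

212.44 m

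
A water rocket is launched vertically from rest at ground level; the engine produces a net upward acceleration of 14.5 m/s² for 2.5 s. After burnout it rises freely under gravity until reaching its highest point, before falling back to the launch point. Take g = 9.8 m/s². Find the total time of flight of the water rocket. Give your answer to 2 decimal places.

10.99 s

Phase 1 (powered ascent): v₀ = 0 m/s, a = 14.5 m/s².
v = v₀ + at = 0 + (14.5)(2.5) = 36.2 m/s
Δx = v₀t + ½at² = 0·2.5 + 0.5·14.5·2.5² = 45.3 m

Phase 2 (coasting upward): v₀ = 36.2 m/s, a = -9.8 m/s².
v = v₀ + at → t = (0 − 36.2) / -9.8 = 3.70 s
v² = v₀² + 2aΔx → Δx = (0² − 36.2²)/(2·-9.8) = 67.0 m

Phase 3 (free fall): v₀ = 0 m/s, a = -9.8 m/s².
Falls 112 m from rest: t = √(2·112/9.8) = 4.79 s; v = g·t = 46.9 m/s.
Total time = 2.50 + 3.70 + 4.79 = 11.0 s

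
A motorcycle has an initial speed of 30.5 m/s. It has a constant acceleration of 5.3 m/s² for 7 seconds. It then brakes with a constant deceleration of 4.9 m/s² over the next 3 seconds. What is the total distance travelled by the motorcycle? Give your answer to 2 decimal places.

524.10 m

Phase 1 (accelerating): v₀ = 30.5 m/s, a = 5.3 m/s².
v = v₀ + at = 30.5 + (5.3)(7) = 67.6 m/s
Δx = v₀t + ½at² = 30.5·7 + 0.5·5.3·7² = 343 m

Phase 2 (decelerating): v₀ = 67.6 m/s, a = -4.9 m/s².
v = v₀ + at = 67.6 + (-4.9)(3) = 52.9 m/s
Δx = v₀t + ½at² = 67.6·3 + 0.5·-4.9·3² = 181 m
Total distance = 343 + 181 = 524 m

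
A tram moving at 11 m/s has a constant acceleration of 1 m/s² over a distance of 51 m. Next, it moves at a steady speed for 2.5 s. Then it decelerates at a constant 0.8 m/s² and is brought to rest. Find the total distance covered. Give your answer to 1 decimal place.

227.7 m

Phase 1 (accelerating): v₀ = 11.0 m/s, a = 1 m/s².
v² = v₀² + 2aΔx = 11.0² + 2·1·51 = 223 → v = 14.9 m/s
t = (v − v₀)/a = (14.9 − 11.0)/1 = 3.93 s

Phase 2 (constant speed): v₀ = 14.9 m/s, a = 0 m/s².
v = v₀ + at = 14.9 + (0)(2.5) = 14.9 m/s
Δx = v₀t + ½at² = 14.9·2.5 + 0.5·0·2.5² = 37.3 m

Phase 3 (decelerating): v₀ = 14.9 m/s, a = -0.8 m/s².
v = v₀ + at → t = (0 − 14.9) / -0.8 = 18.7 s
v² = v₀² + 2aΔx → Δx = (0² − 14.9²)/(2·-0.8) = 139 m
Total distance = 51.0 + 37.3 + 139 = 228 m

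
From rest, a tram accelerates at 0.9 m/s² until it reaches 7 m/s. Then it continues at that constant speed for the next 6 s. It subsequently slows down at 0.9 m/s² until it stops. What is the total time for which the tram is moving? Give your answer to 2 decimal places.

Phase 1 (accelerating): v₀ = 0 m/s, a = 0.9 m/s².
v = v₀ + at → t = (7 − 0) / 0.9 = 7.78 s
v² = v₀² + 2aΔx → Δx = (7² − 0²)/(2·0.9) = 27.2 m

Phase 2 (constant speed): v₀ = 7.00 m/s, a = 0 m/s².
v = v₀ + at = 7.00 + (0)(6) = 7.00 m/s
Δx = v₀t + ½at² = 7.00·6 + 0.5·0·6² = 42.0 m

Phase 3 (decelerating): v₀ = 7.00 m/s, a = -0.9 m/s².
v = v₀ + at → t = (0 − 7.00) / -0.9 = 7.78 s
v² = v₀² + 2aΔx → Δx = (0² − 7.00²)/(2·-0.9) = 27.2 m
Total time = 7.78 + 6.00 + 7.78 = 21.6 s

21.56 s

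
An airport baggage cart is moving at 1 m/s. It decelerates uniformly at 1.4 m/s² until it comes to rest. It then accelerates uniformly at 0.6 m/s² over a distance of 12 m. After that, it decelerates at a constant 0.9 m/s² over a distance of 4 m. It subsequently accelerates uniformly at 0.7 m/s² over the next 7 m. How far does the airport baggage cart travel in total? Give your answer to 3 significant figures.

23.4 m

Phase 1 (decelerating): v₀ = 1.00 m/s, a = -1.4 m/s².
v = v₀ + at → t = (0 − 1.00) / -1.4 = 0.714 s
v² = v₀² + 2aΔx → Δx = (0² − 1.00²)/(2·-1.4) = 0.357 m

Phase 2 (accelerating): v₀ = 0 m/s, a = 0.6 m/s².
v² = v₀² + 2aΔx = 0² + 2·0.6·12 = 14.4 → v = 3.79 m/s
t = (v − v₀)/a = (3.79 − 0)/0.6 = 6.32 s

Phase 3 (decelerating): v₀ = 3.79 m/s, a = -0.9 m/s².
v² = v₀² + 2aΔx = 3.79² + 2·-0.9·4 = 7.20 → v = 2.68 m/s
t = (v − v₀)/a = (2.68 − 3.79)/-0.9 = 1.23 s

Phase 4 (accelerating): v₀ = 2.68 m/s, a = 0.7 m/s².
v² = v₀² + 2aΔx = 2.68² + 2·0.7·7 = 17.0 → v = 4.12 m/s
t = (v − v₀)/a = (4.12 − 2.68)/0.7 = 2.06 s
Total distance = 0.357 + 12.0 + 4.00 + 7.00 = 23.4 m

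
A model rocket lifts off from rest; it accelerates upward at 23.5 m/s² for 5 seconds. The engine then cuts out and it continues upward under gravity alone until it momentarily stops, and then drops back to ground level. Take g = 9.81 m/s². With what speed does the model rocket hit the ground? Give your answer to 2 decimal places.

139.89 m/s

Phase 1 (powered ascent): v₀ = 0 m/s, a = 23.5 m/s².
v = v₀ + at = 0 + (23.5)(5) = 118 m/s
Δx = v₀t + ½at² = 0·5 + 0.5·23.5·5² = 294 m

Phase 2 (coasting upward): v₀ = 118 m/s, a = -9.81 m/s².
v = v₀ + at → t = (0 − 118) / -9.81 = 12.0 s
v² = v₀² + 2aΔx → Δx = (0² − 118²)/(2·-9.81) = 704 m

Phase 3 (free fall): v₀ = 0 m/s, a = -9.81 m/s².
Falls 997 m from rest: t = √(2·997/9.81) = 14.3 s; v = g·t = 140 m/s.
Impact speed = 140 m/s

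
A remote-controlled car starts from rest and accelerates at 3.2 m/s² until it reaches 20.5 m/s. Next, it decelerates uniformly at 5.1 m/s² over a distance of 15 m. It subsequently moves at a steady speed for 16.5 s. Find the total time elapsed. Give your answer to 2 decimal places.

Phase 1 (accelerating): v₀ = 0 m/s, a = 3.2 m/s².
v = v₀ + at → t = (20.5 − 0) / 3.2 = 6.41 s
v² = v₀² + 2aΔx → Δx = (20.5² − 0²)/(2·3.2) = 65.7 m

Phase 2 (decelerating): v₀ = 20.5 m/s, a = -5.1 m/s².
v² = v₀² + 2aΔx = 20.5² + 2·-5.1·15 = 267 → v = 16.3 m/s
t = (v − v₀)/a = (16.3 − 20.5)/-5.1 = 0.814 s

Phase 3 (constant speed): v₀ = 16.3 m/s, a = 0 m/s².
v = v₀ + at = 16.3 + (0)(16.5) = 16.3 m/s
Δx = v₀t + ½at² = 16.3·16.5 + 0.5·0·16.5² = 270 m
Total time = 6.41 + 0.814 + 16.5 = 23.7 s

23.72 s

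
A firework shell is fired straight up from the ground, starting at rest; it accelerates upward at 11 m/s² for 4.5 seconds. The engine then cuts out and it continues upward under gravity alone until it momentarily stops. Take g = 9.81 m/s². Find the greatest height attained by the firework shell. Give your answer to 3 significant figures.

Phase 1 (powered ascent): v₀ = 0 m/s, a = 11 m/s².
v = v₀ + at = 0 + (11)(4.5) = 49.5 m/s
Δx = v₀t + ½at² = 0·4.5 + 0.5·11·4.5² = 111 m

Phase 2 (coasting upward): v₀ = 49.5 m/s, a = -9.81 m/s².
v = v₀ + at → t = (0 − 49.5) / -9.81 = 5.05 s
v² = v₀² + 2aΔx → Δx = (0² − 49.5²)/(2·-9.81) = 125 m
Maximum height = 111 + 125 = 236 m

236 m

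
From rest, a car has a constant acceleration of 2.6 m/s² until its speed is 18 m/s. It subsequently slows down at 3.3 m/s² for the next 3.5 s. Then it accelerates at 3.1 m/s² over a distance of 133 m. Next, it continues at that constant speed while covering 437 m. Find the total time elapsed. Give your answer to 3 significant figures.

32.7 s

Phase 1 (accelerating): v₀ = 0 m/s, a = 2.6 m/s².
v = v₀ + at → t = (18 − 0) / 2.6 = 6.92 s
v² = v₀² + 2aΔx → Δx = (18² − 0²)/(2·2.6) = 62.3 m

Phase 2 (decelerating): v₀ = 18.0 m/s, a = -3.3 m/s².
v = v₀ + at = 18.0 + (-3.3)(3.5) = 6.45 m/s
Δx = v₀t + ½at² = 18.0·3.5 + 0.5·-3.3·3.5² = 42.8 m

Phase 3 (accelerating): v₀ = 6.45 m/s, a = 3.1 m/s².
v² = v₀² + 2aΔx = 6.45² + 2·3.1·133 = 866 → v = 29.4 m/s
t = (v − v₀)/a = (29.4 − 6.45)/3.1 = 7.41 s

Phase 4 (constant speed): v₀ = 29.4 m/s, a = 0 m/s².
Constant speed: t = d/v = 437/29.4 = 14.8 s
Total time = 6.92 + 3.50 + 7.41 + 14.8 = 32.7 s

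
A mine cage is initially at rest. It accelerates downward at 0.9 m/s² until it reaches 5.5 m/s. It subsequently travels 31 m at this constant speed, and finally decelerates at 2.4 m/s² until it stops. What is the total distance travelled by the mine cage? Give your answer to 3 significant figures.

Phase 1 (accelerating): v₀ = 0 m/s, a = 0.9 m/s².
v = v₀ + at → t = (5.5 − 0) / 0.9 = 6.11 s
v² = v₀² + 2aΔx → Δx = (5.5² − 0²)/(2·0.9) = 16.8 m

Phase 2 (constant speed): v₀ = 5.50 m/s, a = 0 m/s².
Constant speed: t = d/v = 31/5.50 = 5.64 s

Phase 3 (decelerating): v₀ = 5.50 m/s, a = -2.4 m/s².
v = v₀ + at → t = (0 − 5.50) / -2.4 = 2.29 s
v² = v₀² + 2aΔx → Δx = (0² − 5.50²)/(2·-2.4) = 6.30 m
Total distance = 16.8 + 31.0 + 6.30 = 54.1 m

54.1 m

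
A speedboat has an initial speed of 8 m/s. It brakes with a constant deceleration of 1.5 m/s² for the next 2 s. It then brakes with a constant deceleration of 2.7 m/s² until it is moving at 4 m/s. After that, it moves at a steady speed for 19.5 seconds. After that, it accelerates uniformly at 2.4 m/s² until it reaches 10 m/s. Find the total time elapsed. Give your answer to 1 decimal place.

24.4 s

Phase 1 (decelerating): v₀ = 8.00 m/s, a = -1.5 m/s².
v = v₀ + at = 8.00 + (-1.5)(2) = 5.00 m/s
Δx = v₀t + ½at² = 8.00·2 + 0.5·-1.5·2² = 13.0 m

Phase 2 (decelerating): v₀ = 5.00 m/s, a = -2.7 m/s².
v = v₀ + at → t = (4 − 5.00) / -2.7 = 0.370 s
v² = v₀² + 2aΔx → Δx = (4² − 5.00²)/(2·-2.7) = 1.67 m

Phase 3 (constant speed): v₀ = 4.00 m/s, a = 0 m/s².
v = v₀ + at = 4.00 + (0)(19.5) = 4.00 m/s
Δx = v₀t + ½at² = 4.00·19.5 + 0.5·0·19.5² = 78.0 m

Phase 4 (accelerating): v₀ = 4.00 m/s, a = 2.4 m/s².
v = v₀ + at → t = (10 − 4.00) / 2.4 = 2.50 s
v² = v₀² + 2aΔx → Δx = (10² − 4.00²)/(2·2.4) = 17.5 m
Total time = 2.00 + 0.370 + 19.5 + 2.50 = 24.4 s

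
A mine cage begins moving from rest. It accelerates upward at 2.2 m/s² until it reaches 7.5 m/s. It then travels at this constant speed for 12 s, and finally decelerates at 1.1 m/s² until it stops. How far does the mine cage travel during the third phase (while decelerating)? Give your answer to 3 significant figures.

Phase 1 (accelerating): v₀ = 0 m/s, a = 2.2 m/s².
v = v₀ + at → t = (7.5 − 0) / 2.2 = 3.41 s
v² = v₀² + 2aΔx → Δx = (7.5² − 0²)/(2·2.2) = 12.8 m

Phase 2 (constant speed): v₀ = 7.50 m/s, a = 0 m/s².
v = v₀ + at = 7.50 + (0)(12) = 7.50 m/s
Δx = v₀t + ½at² = 7.50·12 + 0.5·0·12² = 90.0 m

Phase 3 (decelerating): v₀ = 7.50 m/s, a = -1.1 m/s².
v = v₀ + at → t = (0 − 7.50) / -1.1 = 6.82 s
v² = v₀² + 2aΔx → Δx = (0² − 7.50²)/(2·-1.1) = 25.6 m
Distance in phase 3 = 25.6 m

25.6 m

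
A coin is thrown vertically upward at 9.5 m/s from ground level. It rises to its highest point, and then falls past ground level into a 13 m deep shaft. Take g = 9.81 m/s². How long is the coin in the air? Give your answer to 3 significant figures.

2.86 s

Phase 1 (rising): v₀ = 9.50 m/s, a = -9.81 m/s².
v = v₀ + at → t = (0 − 9.50) / -9.81 = 0.968 s
v² = v₀² + 2aΔx → Δx = (0² − 9.50²)/(2·-9.81) = 4.60 m

Phase 2 (falling): v₀ = 0 m/s, a = -9.81 m/s².
Falls 17.6 m from rest: t = √(2·17.6/9.81) = 1.89 s; v = g·t = 18.6 m/s.
Total time = 0.968 + 1.89 = 2.86 s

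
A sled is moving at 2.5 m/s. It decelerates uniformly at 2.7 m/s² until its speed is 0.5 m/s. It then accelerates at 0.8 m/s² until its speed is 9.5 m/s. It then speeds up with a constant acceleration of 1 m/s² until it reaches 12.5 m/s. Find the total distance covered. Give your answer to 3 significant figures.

90.4 m

Phase 1 (decelerating): v₀ = 2.50 m/s, a = -2.7 m/s².
v = v₀ + at → t = (0.5 − 2.50) / -2.7 = 0.741 s
v² = v₀² + 2aΔx → Δx = (0.5² − 2.50²)/(2·-2.7) = 1.11 m

Phase 2 (accelerating): v₀ = 0.500 m/s, a = 0.8 m/s².
v = v₀ + at → t = (9.5 − 0.500) / 0.8 = 11.2 s
v² = v₀² + 2aΔx → Δx = (9.5² − 0.500²)/(2·0.8) = 56.2 m

Phase 3 (accelerating): v₀ = 9.50 m/s, a = 1 m/s².
v = v₀ + at → t = (12.5 − 9.50) / 1 = 3.00 s
v² = v₀² + 2aΔx → Δx = (12.5² − 9.50²)/(2·1) = 33.0 m
Total distance = 1.11 + 56.2 + 33.0 = 90.4 m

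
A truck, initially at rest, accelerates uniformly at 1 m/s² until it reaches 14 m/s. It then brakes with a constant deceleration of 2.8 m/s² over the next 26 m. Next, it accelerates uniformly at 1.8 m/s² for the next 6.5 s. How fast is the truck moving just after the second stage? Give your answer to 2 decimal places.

7.10 m/s

Phase 1 (accelerating): v₀ = 0 m/s, a = 1 m/s².
v = v₀ + at → t = (14 − 0) / 1 = 14.0 s
v² = v₀² + 2aΔx → Δx = (14² − 0²)/(2·1) = 98.0 m

Phase 2 (decelerating): v₀ = 14.0 m/s, a = -2.8 m/s².
v² = v₀² + 2aΔx = 14.0² + 2·-2.8·26 = 50.4 → v = 7.10 m/s
t = (v − v₀)/a = (7.10 − 14.0)/-2.8 = 2.46 s
Speed at end of phase 2 = 7.10 m/s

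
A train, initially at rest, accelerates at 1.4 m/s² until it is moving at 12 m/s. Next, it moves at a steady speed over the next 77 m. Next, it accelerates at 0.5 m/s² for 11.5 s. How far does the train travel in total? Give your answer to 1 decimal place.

299.5 m

Phase 1 (accelerating): v₀ = 0 m/s, a = 1.4 m/s².
v = v₀ + at → t = (12 − 0) / 1.4 = 8.57 s
v² = v₀² + 2aΔx → Δx = (12² − 0²)/(2·1.4) = 51.4 m

Phase 2 (constant speed): v₀ = 12.0 m/s, a = 0 m/s².
Constant speed: t = d/v = 77/12.0 = 6.42 s

Phase 3 (accelerating): v₀ = 12.0 m/s, a = 0.5 m/s².
v = v₀ + at = 12.0 + (0.5)(11.5) = 17.8 m/s
Δx = v₀t + ½at² = 12.0·11.5 + 0.5·0.5·11.5² = 171 m
Total distance = 51.4 + 77.0 + 171 = 299 m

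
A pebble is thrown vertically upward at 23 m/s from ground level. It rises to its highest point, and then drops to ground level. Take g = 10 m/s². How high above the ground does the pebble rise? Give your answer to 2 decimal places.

26.45 m

Phase 1 (rising): v₀ = 23.0 m/s, a = -10 m/s².
v = v₀ + at → t = (0 − 23.0) / -10 = 2.30 s
v² = v₀² + 2aΔx → Δx = (0² − 23.0²)/(2·-10) = 26.4 m
Maximum height = 26.4 m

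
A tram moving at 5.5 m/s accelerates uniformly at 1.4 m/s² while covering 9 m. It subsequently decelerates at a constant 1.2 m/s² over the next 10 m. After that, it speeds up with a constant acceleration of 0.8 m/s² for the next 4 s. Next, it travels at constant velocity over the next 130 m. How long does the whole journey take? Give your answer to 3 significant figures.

Phase 1 (accelerating): v₀ = 5.50 m/s, a = 1.4 m/s².
v² = v₀² + 2aΔx = 5.50² + 2·1.4·9 = 55.5 → v = 7.45 m/s
t = (v − v₀)/a = (7.45 − 5.50)/1.4 = 1.39 s

Phase 2 (decelerating): v₀ = 7.45 m/s, a = -1.2 m/s².
v² = v₀² + 2aΔx = 7.45² + 2·-1.2·10 = 31.4 → v = 5.61 m/s
t = (v − v₀)/a = (5.61 − 7.45)/-1.2 = 1.53 s

Phase 3 (accelerating): v₀ = 5.61 m/s, a = 0.8 m/s².
v = v₀ + at = 5.61 + (0.8)(4) = 8.81 m/s
Δx = v₀t + ½at² = 5.61·4 + 0.5·0.8·4² = 28.8 m

Phase 4 (constant speed): v₀ = 8.81 m/s, a = 0 m/s².
Constant speed: t = d/v = 130/8.81 = 14.8 s
Total time = 1.39 + 1.53 + 4.00 + 14.8 = 21.7 s

21.7 s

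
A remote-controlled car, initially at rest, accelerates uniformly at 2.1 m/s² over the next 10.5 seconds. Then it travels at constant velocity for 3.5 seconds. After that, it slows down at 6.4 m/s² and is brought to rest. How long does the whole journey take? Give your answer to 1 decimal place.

17.4 s

Phase 1 (accelerating): v₀ = 0 m/s, a = 2.1 m/s².
v = v₀ + at = 0 + (2.1)(10.5) = 22.1 m/s
Δx = v₀t + ½at² = 0·10.5 + 0.5·2.1·10.5² = 116 m

Phase 2 (constant speed): v₀ = 22.1 m/s, a = 0 m/s².
v = v₀ + at = 22.1 + (0)(3.5) = 22.1 m/s
Δx = v₀t + ½at² = 22.1·3.5 + 0.5·0·3.5² = 77.2 m

Phase 3 (decelerating): v₀ = 22.1 m/s, a = -6.4 m/s².
v = v₀ + at → t = (0 − 22.1) / -6.4 = 3.45 s
v² = v₀² + 2aΔx → Δx = (0² − 22.1²)/(2·-6.4) = 38.0 m
Total time = 10.5 + 3.50 + 3.45 = 17.4 s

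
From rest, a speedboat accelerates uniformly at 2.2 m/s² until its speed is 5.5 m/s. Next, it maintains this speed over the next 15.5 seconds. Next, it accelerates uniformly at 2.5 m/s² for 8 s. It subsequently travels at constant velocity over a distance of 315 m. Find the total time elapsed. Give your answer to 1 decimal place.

38.4 s

Phase 1 (accelerating): v₀ = 0 m/s, a = 2.2 m/s².
v = v₀ + at → t = (5.5 − 0) / 2.2 = 2.50 s
v² = v₀² + 2aΔx → Δx = (5.5² − 0²)/(2·2.2) = 6.87 m

Phase 2 (constant speed): v₀ = 5.50 m/s, a = 0 m/s².
v = v₀ + at = 5.50 + (0)(15.5) = 5.50 m/s
Δx = v₀t + ½at² = 5.50·15.5 + 0.5·0·15.5² = 85.2 m

Phase 3 (accelerating): v₀ = 5.50 m/s, a = 2.5 m/s².
v = v₀ + at = 5.50 + (2.5)(8) = 25.5 m/s
Δx = v₀t + ½at² = 5.50·8 + 0.5·2.5·8² = 124 m

Phase 4 (constant speed): v₀ = 25.5 m/s, a = 0 m/s².
Constant speed: t = d/v = 315/25.5 = 12.4 s
Total time = 2.50 + 15.5 + 8.00 + 12.4 = 38.4 s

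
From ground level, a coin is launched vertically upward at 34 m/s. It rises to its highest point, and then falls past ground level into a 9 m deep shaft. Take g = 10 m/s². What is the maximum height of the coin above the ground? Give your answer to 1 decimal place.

57.8 m

Phase 1 (rising): v₀ = 34.0 m/s, a = -10 m/s².
v = v₀ + at → t = (0 − 34.0) / -10 = 3.40 s
v² = v₀² + 2aΔx → Δx = (0² − 34.0²)/(2·-10) = 57.8 m
Maximum height = 57.8 m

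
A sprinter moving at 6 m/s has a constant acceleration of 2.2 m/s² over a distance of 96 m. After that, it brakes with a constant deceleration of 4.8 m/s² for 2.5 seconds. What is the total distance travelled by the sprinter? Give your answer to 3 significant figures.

135 m

Phase 1 (accelerating): v₀ = 6.00 m/s, a = 2.2 m/s².
v² = v₀² + 2aΔx = 6.00² + 2·2.2·96 = 458 → v = 21.4 m/s
t = (v − v₀)/a = (21.4 − 6.00)/2.2 = 7.00 s

Phase 2 (decelerating): v₀ = 21.4 m/s, a = -4.8 m/s².
v = v₀ + at = 21.4 + (-4.8)(2.5) = 9.41 m/s
Δx = v₀t + ½at² = 21.4·2.5 + 0.5·-4.8·2.5² = 38.5 m
Total distance = 96.0 + 38.5 = 135 m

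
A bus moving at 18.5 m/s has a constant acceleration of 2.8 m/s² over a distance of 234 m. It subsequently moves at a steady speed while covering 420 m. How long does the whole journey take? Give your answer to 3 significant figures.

Phase 1 (accelerating): v₀ = 18.5 m/s, a = 2.8 m/s².
v² = v₀² + 2aΔx = 18.5² + 2·2.8·234 = 1650 → v = 40.7 m/s
t = (v − v₀)/a = (40.7 − 18.5)/2.8 = 7.91 s

Phase 2 (constant speed): v₀ = 40.7 m/s, a = 0 m/s².
Constant speed: t = d/v = 420/40.7 = 10.3 s
Total time = 7.91 + 10.3 = 18.2 s

18.2 s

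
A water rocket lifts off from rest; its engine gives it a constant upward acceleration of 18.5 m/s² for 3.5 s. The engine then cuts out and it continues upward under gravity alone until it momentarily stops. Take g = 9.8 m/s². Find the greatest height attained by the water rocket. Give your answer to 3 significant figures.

327 m

Phase 1 (powered ascent): v₀ = 0 m/s, a = 18.5 m/s².
v = v₀ + at = 0 + (18.5)(3.5) = 64.8 m/s
Δx = v₀t + ½at² = 0·3.5 + 0.5·18.5·3.5² = 113 m

Phase 2 (coasting upward): v₀ = 64.8 m/s, a = -9.8 m/s².
v = v₀ + at → t = (0 − 64.8) / -9.8 = 6.61 s
v² = v₀² + 2aΔx → Δx = (0² − 64.8²)/(2·-9.8) = 214 m
Maximum height = 113 + 214 = 327 m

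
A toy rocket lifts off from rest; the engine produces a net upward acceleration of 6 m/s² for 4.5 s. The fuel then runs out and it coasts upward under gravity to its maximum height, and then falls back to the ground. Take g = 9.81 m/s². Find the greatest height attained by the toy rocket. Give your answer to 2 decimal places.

Phase 1 (powered ascent): v₀ = 0 m/s, a = 6 m/s².
v = v₀ + at = 0 + (6)(4.5) = 27.0 m/s
Δx = v₀t + ½at² = 0·4.5 + 0.5·6·4.5² = 60.8 m

Phase 2 (coasting upward): v₀ = 27.0 m/s, a = -9.81 m/s².
v = v₀ + at → t = (0 − 27.0) / -9.81 = 2.75 s
v² = v₀² + 2aΔx → Δx = (0² − 27.0²)/(2·-9.81) = 37.2 m
Maximum height = 60.8 + 37.2 = 97.9 m

97.91 m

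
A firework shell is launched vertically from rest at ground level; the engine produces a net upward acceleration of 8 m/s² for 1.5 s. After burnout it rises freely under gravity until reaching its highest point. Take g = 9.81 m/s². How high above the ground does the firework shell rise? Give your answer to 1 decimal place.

Phase 1 (powered ascent): v₀ = 0 m/s, a = 8 m/s².
v = v₀ + at = 0 + (8)(1.5) = 12.0 m/s
Δx = v₀t + ½at² = 0·1.5 + 0.5·8·1.5² = 9.00 m

Phase 2 (coasting upward): v₀ = 12.0 m/s, a = -9.81 m/s².
v = v₀ + at → t = (0 − 12.0) / -9.81 = 1.22 s
v² = v₀² + 2aΔx → Δx = (0² − 12.0²)/(2·-9.81) = 7.34 m
Maximum height = 9.00 + 7.34 = 16.3 m

16.3 m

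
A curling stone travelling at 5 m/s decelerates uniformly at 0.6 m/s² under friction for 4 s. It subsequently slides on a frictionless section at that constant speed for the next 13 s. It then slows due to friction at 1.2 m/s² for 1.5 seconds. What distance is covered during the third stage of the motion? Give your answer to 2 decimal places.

2.55 m

Phase 1 (decelerating): v₀ = 5.00 m/s, a = -0.6 m/s².
v = v₀ + at = 5.00 + (-0.6)(4) = 2.60 m/s
Δx = v₀t + ½at² = 5.00·4 + 0.5·-0.6·4² = 15.2 m

Phase 2 (constant speed): v₀ = 2.60 m/s, a = 0 m/s².
v = v₀ + at = 2.60 + (0)(13) = 2.60 m/s
Δx = v₀t + ½at² = 2.60·13 + 0.5·0·13² = 33.8 m

Phase 3 (decelerating): v₀ = 2.60 m/s, a = -1.2 m/s².
v = v₀ + at = 2.60 + (-1.2)(1.5) = 0.800 m/s
Δx = v₀t + ½at² = 2.60·1.5 + 0.5·-1.2·1.5² = 2.55 m
Distance in phase 3 = 2.55 m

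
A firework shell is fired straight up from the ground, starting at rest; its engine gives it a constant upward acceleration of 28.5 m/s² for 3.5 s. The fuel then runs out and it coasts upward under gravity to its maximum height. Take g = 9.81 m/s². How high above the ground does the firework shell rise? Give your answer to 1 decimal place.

Phase 1 (powered ascent): v₀ = 0 m/s, a = 28.5 m/s².
v = v₀ + at = 0 + (28.5)(3.5) = 99.8 m/s
Δx = v₀t + ½at² = 0·3.5 + 0.5·28.5·3.5² = 175 m

Phase 2 (coasting upward): v₀ = 99.8 m/s, a = -9.81 m/s².
v = v₀ + at → t = (0 − 99.8) / -9.81 = 10.2 s
v² = v₀² + 2aΔx → Δx = (0² − 99.8²)/(2·-9.81) = 507 m
Maximum height = 175 + 507 = 682 m

681.7 m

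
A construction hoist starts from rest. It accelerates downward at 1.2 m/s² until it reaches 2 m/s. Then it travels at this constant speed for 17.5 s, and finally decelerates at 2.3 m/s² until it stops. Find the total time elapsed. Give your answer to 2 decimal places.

20.04 s

Phase 1 (accelerating): v₀ = 0 m/s, a = 1.2 m/s².
v = v₀ + at → t = (2 − 0) / 1.2 = 1.67 s
v² = v₀² + 2aΔx → Δx = (2² − 0²)/(2·1.2) = 1.67 m

Phase 2 (constant speed): v₀ = 2.00 m/s, a = 0 m/s².
v = v₀ + at = 2.00 + (0)(17.5) = 2.00 m/s
Δx = v₀t + ½at² = 2.00·17.5 + 0.5·0·17.5² = 35.0 m

Phase 3 (decelerating): v₀ = 2.00 m/s, a = -2.3 m/s².
v = v₀ + at → t = (0 − 2.00) / -2.3 = 0.870 s
v² = v₀² + 2aΔx → Δx = (0² − 2.00²)/(2·-2.3) = 0.870 m
Total time = 1.67 + 17.5 + 0.870 = 20.0 s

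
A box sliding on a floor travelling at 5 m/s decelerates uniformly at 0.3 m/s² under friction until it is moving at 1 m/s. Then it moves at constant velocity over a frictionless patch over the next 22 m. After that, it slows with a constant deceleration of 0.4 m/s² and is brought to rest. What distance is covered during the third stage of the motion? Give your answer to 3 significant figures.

Phase 1 (decelerating): v₀ = 5.00 m/s, a = -0.3 m/s².
v = v₀ + at → t = (1 − 5.00) / -0.3 = 13.3 s
v² = v₀² + 2aΔx → Δx = (1² − 5.00²)/(2·-0.3) = 40.0 m

Phase 2 (constant speed): v₀ = 1.00 m/s, a = 0 m/s².
Constant speed: t = d/v = 22/1.00 = 22.0 s

Phase 3 (decelerating): v₀ = 1.00 m/s, a = -0.4 m/s².
v = v₀ + at → t = (0 − 1.00) / -0.4 = 2.50 s
v² = v₀² + 2aΔx → Δx = (0² − 1.00²)/(2·-0.4) = 1.25 m
Distance in phase 3 = 1.25 m

1.25 m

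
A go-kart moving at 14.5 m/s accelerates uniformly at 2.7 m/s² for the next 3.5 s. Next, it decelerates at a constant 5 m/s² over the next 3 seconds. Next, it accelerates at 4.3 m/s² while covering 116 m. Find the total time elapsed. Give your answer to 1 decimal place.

12.1 s

Phase 1 (accelerating): v₀ = 14.5 m/s, a = 2.7 m/s².
v = v₀ + at = 14.5 + (2.7)(3.5) = 24.0 m/s
Δx = v₀t + ½at² = 14.5·3.5 + 0.5·2.7·3.5² = 67.3 m

Phase 2 (decelerating): v₀ = 24.0 m/s, a = -5 m/s².
v = v₀ + at = 24.0 + (-5)(3) = 8.95 m/s
Δx = v₀t + ½at² = 24.0·3 + 0.5·-5·3² = 49.4 m

Phase 3 (accelerating): v₀ = 8.95 m/s, a = 4.3 m/s².
v² = v₀² + 2aΔx = 8.95² + 2·4.3·116 = 1080 → v = 32.8 m/s
t = (v − v₀)/a = (32.8 − 8.95)/4.3 = 5.55 s
Total time = 3.50 + 3.00 + 5.55 = 12.1 s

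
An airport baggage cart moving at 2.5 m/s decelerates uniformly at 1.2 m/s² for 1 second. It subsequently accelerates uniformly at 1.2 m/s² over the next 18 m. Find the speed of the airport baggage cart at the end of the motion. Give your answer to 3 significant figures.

Phase 1 (decelerating): v₀ = 2.50 m/s, a = -1.2 m/s².
v = v₀ + at = 2.50 + (-1.2)(1) = 1.30 m/s
Δx = v₀t + ½at² = 2.50·1 + 0.5·-1.2·1² = 1.90 m

Phase 2 (accelerating): v₀ = 1.30 m/s, a = 1.2 m/s².
v² = v₀² + 2aΔx = 1.30² + 2·1.2·18 = 44.9 → v = 6.70 m/s
t = (v − v₀)/a = (6.70 − 1.30)/1.2 = 4.50 s
Final speed = 6.70 m/s

6.70 m/s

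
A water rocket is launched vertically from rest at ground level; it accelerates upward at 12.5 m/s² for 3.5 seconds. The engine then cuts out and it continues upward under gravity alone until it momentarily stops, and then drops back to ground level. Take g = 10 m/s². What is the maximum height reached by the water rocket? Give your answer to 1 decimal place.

Phase 1 (powered ascent): v₀ = 0 m/s, a = 12.5 m/s².
v = v₀ + at = 0 + (12.5)(3.5) = 43.8 m/s
Δx = v₀t + ½at² = 0·3.5 + 0.5·12.5·3.5² = 76.6 m

Phase 2 (coasting upward): v₀ = 43.8 m/s, a = -10 m/s².
v = v₀ + at → t = (0 − 43.8) / -10 = 4.38 s
v² = v₀² + 2aΔx → Δx = (0² − 43.8²)/(2·-10) = 95.7 m
Maximum height = 76.6 + 95.7 = 172 m

172.3 m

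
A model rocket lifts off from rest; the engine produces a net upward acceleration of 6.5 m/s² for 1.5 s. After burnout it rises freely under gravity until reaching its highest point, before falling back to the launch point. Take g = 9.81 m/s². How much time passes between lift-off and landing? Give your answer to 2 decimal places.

4.07 s

Phase 1 (powered ascent): v₀ = 0 m/s, a = 6.5 m/s².
v = v₀ + at = 0 + (6.5)(1.5) = 9.75 m/s
Δx = v₀t + ½at² = 0·1.5 + 0.5·6.5·1.5² = 7.31 m

Phase 2 (coasting upward): v₀ = 9.75 m/s, a = -9.81 m/s².
v = v₀ + at → t = (0 − 9.75) / -9.81 = 0.994 s
v² = v₀² + 2aΔx → Δx = (0² − 9.75²)/(2·-9.81) = 4.85 m

Phase 3 (free fall): v₀ = 0 m/s, a = -9.81 m/s².
Falls 12.2 m from rest: t = √(2·12.2/9.81) = 1.57 s; v = g·t = 15.4 m/s.
Total time = 1.50 + 0.994 + 1.57 = 4.07 s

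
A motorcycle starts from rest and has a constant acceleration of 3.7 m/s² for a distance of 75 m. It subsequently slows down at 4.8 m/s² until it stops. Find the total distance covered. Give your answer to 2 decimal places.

132.81 m

Phase 1 (accelerating): v₀ = 0 m/s, a = 3.7 m/s².
v² = v₀² + 2aΔx = 0² + 2·3.7·75 = 555 → v = 23.6 m/s
t = (v − v₀)/a = (23.6 − 0)/3.7 = 6.37 s

Phase 2 (decelerating): v₀ = 23.6 m/s, a = -4.8 m/s².
v = v₀ + at → t = (0 − 23.6) / -4.8 = 4.91 s
v² = v₀² + 2aΔx → Δx = (0² − 23.6²)/(2·-4.8) = 57.8 m
Total distance = 75.0 + 57.8 = 133 m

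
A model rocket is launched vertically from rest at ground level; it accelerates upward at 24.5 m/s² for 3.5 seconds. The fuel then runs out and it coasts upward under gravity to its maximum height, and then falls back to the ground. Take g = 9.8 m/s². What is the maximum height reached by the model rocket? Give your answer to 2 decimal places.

525.22 m

Phase 1 (powered ascent): v₀ = 0 m/s, a = 24.5 m/s².
v = v₀ + at = 0 + (24.5)(3.5) = 85.8 m/s
Δx = v₀t + ½at² = 0·3.5 + 0.5·24.5·3.5² = 150 m

Phase 2 (coasting upward): v₀ = 85.8 m/s, a = -9.8 m/s².
v = v₀ + at → t = (0 − 85.8) / -9.8 = 8.75 s
v² = v₀² + 2aΔx → Δx = (0² − 85.8²)/(2·-9.8) = 375 m
Maximum height = 150 + 375 = 525 m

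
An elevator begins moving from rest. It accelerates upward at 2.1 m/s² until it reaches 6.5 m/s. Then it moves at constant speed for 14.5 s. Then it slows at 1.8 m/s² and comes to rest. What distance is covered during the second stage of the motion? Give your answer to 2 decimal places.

94.25 m

Phase 1 (accelerating): v₀ = 0 m/s, a = 2.1 m/s².
v = v₀ + at → t = (6.5 − 0) / 2.1 = 3.10 s
v² = v₀² + 2aΔx → Δx = (6.5² − 0²)/(2·2.1) = 10.1 m

Phase 2 (constant speed): v₀ = 6.50 m/s, a = 0 m/s².
v = v₀ + at = 6.50 + (0)(14.5) = 6.50 m/s
Δx = v₀t + ½at² = 6.50·14.5 + 0.5·0·14.5² = 94.2 m
Distance in phase 2 = 94.2 m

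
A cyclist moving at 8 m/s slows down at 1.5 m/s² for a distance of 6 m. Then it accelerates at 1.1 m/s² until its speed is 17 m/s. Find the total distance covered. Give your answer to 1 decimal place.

Phase 1 (decelerating): v₀ = 8.00 m/s, a = -1.5 m/s².
v² = v₀² + 2aΔx = 8.00² + 2·-1.5·6 = 46.0 → v = 6.78 m/s
t = (v − v₀)/a = (6.78 − 8.00)/-1.5 = 0.812 s

Phase 2 (accelerating): v₀ = 6.78 m/s, a = 1.1 m/s².
v = v₀ + at → t = (17 − 6.78) / 1.1 = 9.29 s
v² = v₀² + 2aΔx → Δx = (17² − 6.78²)/(2·1.1) = 110 m
Total distance = 6.00 + 110 = 116 m

116.5 m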